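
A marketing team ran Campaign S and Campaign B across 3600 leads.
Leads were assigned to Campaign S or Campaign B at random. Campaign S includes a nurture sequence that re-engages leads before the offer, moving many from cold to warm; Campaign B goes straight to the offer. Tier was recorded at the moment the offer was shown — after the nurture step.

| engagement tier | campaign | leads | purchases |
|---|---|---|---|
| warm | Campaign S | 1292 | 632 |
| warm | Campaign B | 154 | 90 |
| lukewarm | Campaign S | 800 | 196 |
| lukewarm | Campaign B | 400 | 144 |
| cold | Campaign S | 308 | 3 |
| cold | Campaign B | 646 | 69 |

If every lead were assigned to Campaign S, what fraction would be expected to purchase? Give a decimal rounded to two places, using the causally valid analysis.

The engagement tier-specific comparison favours Campaign B throughout, but the pooled figures favour Campaign S. The question is whether to condition on engagement tier.
Engagement tier here is a post-treatment variable shaped by the campaign; conditioning on it would introduce bias rather than remove it. The overall comparison is the causal one.
So P(outcome | do(Campaign S)) is just the pooled rate for Campaign S: 831/2400 = 0.346.

0.35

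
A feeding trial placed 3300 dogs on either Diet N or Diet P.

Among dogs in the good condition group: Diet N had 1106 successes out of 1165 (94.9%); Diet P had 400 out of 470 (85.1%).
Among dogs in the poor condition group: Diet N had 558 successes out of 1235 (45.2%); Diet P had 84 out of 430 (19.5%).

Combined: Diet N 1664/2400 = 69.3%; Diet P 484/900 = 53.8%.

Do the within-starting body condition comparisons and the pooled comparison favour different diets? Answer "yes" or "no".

no

Within each starting body condition level (good condition 94.9% vs 85.1%; poor condition 45.2% vs 19.5%), Diet N has the higher rate every time. Pooled: 69.3% vs 53.8% — Diet N has the higher rate overall. They agree.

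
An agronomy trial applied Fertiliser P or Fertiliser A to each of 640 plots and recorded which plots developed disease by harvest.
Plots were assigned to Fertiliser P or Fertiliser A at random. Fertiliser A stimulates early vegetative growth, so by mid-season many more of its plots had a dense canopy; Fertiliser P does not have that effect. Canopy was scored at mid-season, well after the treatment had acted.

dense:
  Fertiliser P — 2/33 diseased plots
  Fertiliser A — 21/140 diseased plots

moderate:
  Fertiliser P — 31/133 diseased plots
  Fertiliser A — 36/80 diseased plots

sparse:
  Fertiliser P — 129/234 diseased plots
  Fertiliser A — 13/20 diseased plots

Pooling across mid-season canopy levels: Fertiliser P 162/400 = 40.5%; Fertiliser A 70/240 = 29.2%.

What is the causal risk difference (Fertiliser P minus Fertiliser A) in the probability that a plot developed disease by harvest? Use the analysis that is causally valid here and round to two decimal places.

+0.11

Fertiliser P is lower inside every mid-season canopy stratum but Fertiliser A is lower in aggregate. Whether to stratify depends on how mid-season canopy relates to the fertiliser.
Mid-season canopy here is a post-treatment variable shaped by the fertiliser; conditioning on it would introduce bias rather than remove it. The overall comparison is the causal one.
The causal difference is the pooled difference: 0.405 − 0.292 = +0.113.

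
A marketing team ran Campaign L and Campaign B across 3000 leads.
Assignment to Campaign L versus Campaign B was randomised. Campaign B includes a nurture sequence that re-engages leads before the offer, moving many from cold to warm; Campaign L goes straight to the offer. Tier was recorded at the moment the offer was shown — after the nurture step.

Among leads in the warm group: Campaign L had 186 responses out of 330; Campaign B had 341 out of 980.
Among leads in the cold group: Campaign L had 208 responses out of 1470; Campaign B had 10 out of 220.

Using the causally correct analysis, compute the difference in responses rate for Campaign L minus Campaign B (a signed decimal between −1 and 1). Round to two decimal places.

The stratified and pooled comparisons disagree (Campaign L wins within each engagement tier; Campaign B wins overall), so the answer turns on the causal role of engagement tier.
Stratifying would compare campaigns among leads the campaigns themselves sorted into engagement tier groups — a form of selection on an intermediate. The unconditioned pooled rates give the total causal effect.
The causal difference is the pooled difference: 0.219 − 0.292 = -0.074.

-0.07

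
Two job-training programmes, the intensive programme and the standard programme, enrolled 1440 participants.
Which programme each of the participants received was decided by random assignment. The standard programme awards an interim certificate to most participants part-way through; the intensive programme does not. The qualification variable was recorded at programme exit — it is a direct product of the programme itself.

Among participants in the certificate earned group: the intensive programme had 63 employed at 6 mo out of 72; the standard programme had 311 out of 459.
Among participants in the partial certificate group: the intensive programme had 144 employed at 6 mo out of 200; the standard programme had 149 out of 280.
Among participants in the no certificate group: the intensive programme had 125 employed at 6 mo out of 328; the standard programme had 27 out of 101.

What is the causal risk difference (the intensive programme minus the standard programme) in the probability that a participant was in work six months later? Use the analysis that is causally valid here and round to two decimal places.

-0.03

Because the programme influences qualification attained during the programme, qualification attained during the programme is a post-treatment mediator, not a confounder. Stratifying on it would bias the estimate; the causal effect is the crude pooled difference.
The causal difference is the pooled difference: 0.553 − 0.580 = -0.026.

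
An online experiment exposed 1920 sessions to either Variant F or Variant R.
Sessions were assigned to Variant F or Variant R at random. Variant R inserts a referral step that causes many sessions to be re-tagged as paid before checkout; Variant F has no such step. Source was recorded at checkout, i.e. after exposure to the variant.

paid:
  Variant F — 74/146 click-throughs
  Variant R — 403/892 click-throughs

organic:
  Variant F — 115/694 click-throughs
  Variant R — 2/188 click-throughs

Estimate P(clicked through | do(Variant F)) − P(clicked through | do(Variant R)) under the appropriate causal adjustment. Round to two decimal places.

-0.15

Stratifying would compare variants among sessions the variants themselves sorted into traffic source groups — a form of selection on an intermediate. The unconditioned pooled rates give the total causal effect.
The causal difference is the pooled difference: 0.225 − 0.375 = -0.150.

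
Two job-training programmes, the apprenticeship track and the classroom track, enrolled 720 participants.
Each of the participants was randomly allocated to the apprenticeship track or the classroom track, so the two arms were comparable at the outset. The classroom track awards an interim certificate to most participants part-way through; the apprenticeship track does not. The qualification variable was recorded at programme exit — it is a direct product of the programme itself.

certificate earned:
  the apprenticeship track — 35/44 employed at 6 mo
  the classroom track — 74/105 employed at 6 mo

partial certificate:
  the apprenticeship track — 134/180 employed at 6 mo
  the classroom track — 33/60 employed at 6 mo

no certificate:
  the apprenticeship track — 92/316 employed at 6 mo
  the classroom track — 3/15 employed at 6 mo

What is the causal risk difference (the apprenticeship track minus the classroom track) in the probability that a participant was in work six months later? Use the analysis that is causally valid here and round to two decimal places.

Qualification attained during the programme here is a post-treatment variable shaped by the programme; conditioning on it would introduce bias rather than remove it. The overall comparison is the causal one.
The causal difference is the pooled difference: 0.483 − 0.611 = -0.128.

-0.13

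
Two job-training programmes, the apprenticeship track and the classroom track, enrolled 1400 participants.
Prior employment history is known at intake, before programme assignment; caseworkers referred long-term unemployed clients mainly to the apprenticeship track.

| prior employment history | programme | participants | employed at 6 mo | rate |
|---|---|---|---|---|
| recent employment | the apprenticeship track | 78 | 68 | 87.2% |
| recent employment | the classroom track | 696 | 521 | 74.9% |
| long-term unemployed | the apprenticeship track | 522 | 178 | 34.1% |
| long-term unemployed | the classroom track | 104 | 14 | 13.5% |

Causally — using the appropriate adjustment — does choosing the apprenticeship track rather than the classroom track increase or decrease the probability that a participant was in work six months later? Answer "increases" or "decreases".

The prior employment history-specific comparison favours the apprenticeship track throughout, but the pooled figures favour the classroom track. The question is whether to condition on prior employment history.
Here prior employment history is a common cause — it drives both which programme a case falls under and the outcome. The crude comparison mixes populations; the stratum-specific rates are the causally relevant ones.
Within each level — recent employment: 87.2% vs 74.9%; long-term unemployed: 34.1% vs 13.5% — the apprenticeship track is higher every time.

increases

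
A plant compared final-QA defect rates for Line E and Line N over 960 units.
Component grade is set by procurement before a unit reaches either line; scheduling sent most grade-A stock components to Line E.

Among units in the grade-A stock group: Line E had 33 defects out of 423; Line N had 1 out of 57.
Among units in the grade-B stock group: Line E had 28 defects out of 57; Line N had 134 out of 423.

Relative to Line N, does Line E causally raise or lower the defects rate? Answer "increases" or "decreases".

Component grade satisfies the back-door criterion: it is not a descendant of the line, and it blocks the spurious path from line to outcome. Adjusting for it (i.e., using the within-component grade rates) gives the causal effect.
Within each level — grade-A stock: 7.8% vs 1.8%; grade-B stock: 49.1% vs 31.7% — Line N is lower every time.

increases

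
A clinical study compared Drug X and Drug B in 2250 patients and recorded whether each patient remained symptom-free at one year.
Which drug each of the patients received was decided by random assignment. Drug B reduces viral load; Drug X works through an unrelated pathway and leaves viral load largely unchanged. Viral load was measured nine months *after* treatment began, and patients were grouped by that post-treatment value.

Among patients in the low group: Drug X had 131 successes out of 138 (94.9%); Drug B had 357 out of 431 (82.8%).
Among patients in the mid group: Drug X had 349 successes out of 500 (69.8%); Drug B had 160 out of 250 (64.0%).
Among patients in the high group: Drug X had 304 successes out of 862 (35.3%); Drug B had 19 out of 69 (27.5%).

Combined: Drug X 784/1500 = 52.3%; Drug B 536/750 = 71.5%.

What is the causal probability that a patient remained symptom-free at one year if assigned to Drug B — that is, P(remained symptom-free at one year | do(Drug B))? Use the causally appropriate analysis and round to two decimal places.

0.71

The viral load-specific comparison favours Drug X throughout, but the pooled figures favour Drug B. The question is whether to condition on viral load.
Viral load is downstream of the drug. One should not condition on a consequence of treatment, so the overall rates are the right comparison.
So P(outcome | do(Drug B)) is just the pooled rate for Drug B: 536/750 = 0.715.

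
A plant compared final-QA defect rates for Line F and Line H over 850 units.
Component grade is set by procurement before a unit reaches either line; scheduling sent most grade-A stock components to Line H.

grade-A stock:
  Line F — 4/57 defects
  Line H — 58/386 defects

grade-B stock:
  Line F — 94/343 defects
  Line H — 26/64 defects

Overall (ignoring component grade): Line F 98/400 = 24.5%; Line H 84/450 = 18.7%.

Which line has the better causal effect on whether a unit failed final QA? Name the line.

Component grade satisfies the back-door criterion: it is not a descendant of the line, and it blocks the spurious path from line to outcome. Adjusting for it (i.e., using the within-component grade rates) gives the causal effect.
Within each level — grade-A stock: 7.0% vs 15.0%; grade-B stock: 27.4% vs 40.6% — Line F is lower every time.

Line F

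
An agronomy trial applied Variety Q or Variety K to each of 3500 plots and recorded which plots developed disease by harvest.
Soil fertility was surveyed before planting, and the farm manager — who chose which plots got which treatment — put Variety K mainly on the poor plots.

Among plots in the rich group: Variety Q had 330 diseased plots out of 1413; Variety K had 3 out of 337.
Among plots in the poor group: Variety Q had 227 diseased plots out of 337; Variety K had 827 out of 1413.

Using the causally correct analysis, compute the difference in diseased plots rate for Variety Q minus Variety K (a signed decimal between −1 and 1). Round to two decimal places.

+0.16

Soil fertility differs across varietys for reasons unrelated to any effect of the variety itself, and it separately predicts the outcome — a classic confounder. We must compare within soil fertility levels.
Adjusting over the population distribution of soil fertility: 0.500·(0.234−0.009) + 0.500·(0.674−0.585) = +0.156.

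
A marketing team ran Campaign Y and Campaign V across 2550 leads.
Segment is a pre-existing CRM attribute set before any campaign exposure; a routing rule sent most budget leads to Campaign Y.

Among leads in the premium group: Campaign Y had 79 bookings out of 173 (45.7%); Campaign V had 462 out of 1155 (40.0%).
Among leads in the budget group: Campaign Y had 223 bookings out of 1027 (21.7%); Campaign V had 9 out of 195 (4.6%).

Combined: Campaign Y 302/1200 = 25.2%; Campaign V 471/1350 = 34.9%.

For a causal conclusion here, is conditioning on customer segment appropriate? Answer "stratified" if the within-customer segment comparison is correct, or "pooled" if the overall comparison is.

The imbalance in customer segment arose from how leads were allocated, not from anything the campaign did; and customer segment independently affects the outcome. The pooled gap is confounded — condition on customer segment.
Within each level — premium: 45.7% vs 40.0%; budget: 21.7% vs 4.6% — Campaign Y is higher every time.

stratified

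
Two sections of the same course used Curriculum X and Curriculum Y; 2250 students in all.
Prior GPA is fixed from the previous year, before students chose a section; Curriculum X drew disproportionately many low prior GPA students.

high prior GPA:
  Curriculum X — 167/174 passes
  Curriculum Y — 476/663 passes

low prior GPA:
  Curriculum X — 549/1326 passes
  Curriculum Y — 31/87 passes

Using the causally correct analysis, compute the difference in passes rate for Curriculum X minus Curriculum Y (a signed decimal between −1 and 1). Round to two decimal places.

+0.13

Prior GPA band differs across teaching methods for reasons unrelated to any effect of the teaching method itself, and it separately predicts the outcome — a classic confounder. We must compare within prior GPA band levels.
Adjusting over the population distribution of prior GPA band: 0.372·(0.960−0.718) + 0.628·(0.414−0.356) = +0.126.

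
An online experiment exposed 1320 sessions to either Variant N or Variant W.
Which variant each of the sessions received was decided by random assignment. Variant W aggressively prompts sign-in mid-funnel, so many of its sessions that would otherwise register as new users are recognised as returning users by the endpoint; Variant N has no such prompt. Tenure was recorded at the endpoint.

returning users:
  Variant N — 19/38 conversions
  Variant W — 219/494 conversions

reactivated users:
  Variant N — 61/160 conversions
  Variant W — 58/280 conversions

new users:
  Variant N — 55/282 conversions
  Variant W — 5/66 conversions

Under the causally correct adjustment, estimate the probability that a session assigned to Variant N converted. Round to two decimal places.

Variant N is higher inside every user tenure stratum but Variant W is higher in aggregate. Whether to stratify depends on how user tenure relates to the variant.
Because the variant influences user tenure, user tenure is a post-treatment mediator, not a confounder. Stratifying on it would bias the estimate; the causal effect is the crude pooled difference.
So P(outcome | do(Variant N)) is just the pooled rate for Variant N: 135/480 = 0.281.

0.28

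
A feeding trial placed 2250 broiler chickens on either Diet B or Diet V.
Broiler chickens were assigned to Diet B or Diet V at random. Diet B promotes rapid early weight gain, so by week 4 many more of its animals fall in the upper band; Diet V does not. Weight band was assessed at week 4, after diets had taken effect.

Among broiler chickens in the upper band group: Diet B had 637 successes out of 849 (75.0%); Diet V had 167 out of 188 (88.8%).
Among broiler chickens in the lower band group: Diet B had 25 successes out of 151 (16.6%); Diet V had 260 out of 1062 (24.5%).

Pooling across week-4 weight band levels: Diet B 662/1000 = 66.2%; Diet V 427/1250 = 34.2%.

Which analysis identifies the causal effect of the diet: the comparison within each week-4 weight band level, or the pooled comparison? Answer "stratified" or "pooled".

Within every week-4 weight band level Diet V has the higher rate, yet pooled Diet B does — Simpson's reversal.
Stratifying would compare diets among broiler chickens the diets themselves sorted into week-4 weight band groups — a form of selection on an intermediate. The unconditioned pooled rates give the total causal effect.
Pooled: Diet B 66.2% vs Diet V 34.2%; Diet B is higher overall.

pooled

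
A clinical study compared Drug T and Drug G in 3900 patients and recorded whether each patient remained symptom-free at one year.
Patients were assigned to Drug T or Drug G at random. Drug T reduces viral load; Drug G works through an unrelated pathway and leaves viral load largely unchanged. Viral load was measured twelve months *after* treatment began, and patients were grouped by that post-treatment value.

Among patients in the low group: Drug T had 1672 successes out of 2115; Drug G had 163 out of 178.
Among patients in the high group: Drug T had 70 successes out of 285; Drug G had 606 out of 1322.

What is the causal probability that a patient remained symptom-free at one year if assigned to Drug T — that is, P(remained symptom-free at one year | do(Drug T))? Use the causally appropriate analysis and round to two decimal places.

The distribution of viral load is itself part of what the drug does — it is an intermediate outcome. Holding it fixed would remove that part of the effect; the total effect is the pooled difference.
So P(outcome | do(Drug T)) is just the pooled rate for Drug T: 1742/2400 = 0.726.

0.73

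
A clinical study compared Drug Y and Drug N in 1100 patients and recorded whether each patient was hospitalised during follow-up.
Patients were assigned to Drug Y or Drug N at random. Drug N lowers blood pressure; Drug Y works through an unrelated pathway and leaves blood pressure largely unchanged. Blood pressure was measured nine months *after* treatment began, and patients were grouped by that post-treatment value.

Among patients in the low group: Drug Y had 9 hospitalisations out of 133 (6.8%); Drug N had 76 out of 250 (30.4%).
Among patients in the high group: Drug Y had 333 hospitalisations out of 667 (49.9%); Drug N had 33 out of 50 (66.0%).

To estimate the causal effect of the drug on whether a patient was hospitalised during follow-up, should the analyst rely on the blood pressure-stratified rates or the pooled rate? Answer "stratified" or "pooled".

pooled

The blood pressure-specific comparison favours Drug Y throughout, but the pooled figures favour Drug N. The question is whether to condition on blood pressure.
The distribution of blood pressure is itself part of what the drug does — it is an intermediate outcome. Holding it fixed would remove that part of the effect; the total effect is the pooled difference.
Pooled: Drug Y 42.8% vs Drug N 36.3%; Drug N is lower overall.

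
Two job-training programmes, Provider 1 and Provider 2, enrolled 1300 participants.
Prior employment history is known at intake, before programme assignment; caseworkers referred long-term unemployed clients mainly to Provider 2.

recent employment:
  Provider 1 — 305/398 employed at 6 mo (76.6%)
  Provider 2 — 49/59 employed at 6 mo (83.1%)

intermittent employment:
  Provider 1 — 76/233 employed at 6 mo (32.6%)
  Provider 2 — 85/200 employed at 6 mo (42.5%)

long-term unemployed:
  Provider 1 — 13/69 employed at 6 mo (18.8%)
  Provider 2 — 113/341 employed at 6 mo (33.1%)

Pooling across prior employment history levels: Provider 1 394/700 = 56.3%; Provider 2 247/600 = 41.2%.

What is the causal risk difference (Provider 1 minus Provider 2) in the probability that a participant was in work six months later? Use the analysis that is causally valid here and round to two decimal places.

-0.10

The stratified and pooled comparisons disagree (Provider 2 wins within each prior employment history; Provider 1 wins overall), so the answer turns on the causal role of prior employment history.
The imbalance in prior employment history arose from how participants were allocated, not from anything the programme did; and prior employment history independently affects the outcome. The pooled gap is confounded — condition on prior employment history.
Adjusting over the population distribution of prior employment history: 0.352·(0.766−0.831) + 0.333·(0.326−0.425) + 0.315·(0.188−0.331) = -0.101.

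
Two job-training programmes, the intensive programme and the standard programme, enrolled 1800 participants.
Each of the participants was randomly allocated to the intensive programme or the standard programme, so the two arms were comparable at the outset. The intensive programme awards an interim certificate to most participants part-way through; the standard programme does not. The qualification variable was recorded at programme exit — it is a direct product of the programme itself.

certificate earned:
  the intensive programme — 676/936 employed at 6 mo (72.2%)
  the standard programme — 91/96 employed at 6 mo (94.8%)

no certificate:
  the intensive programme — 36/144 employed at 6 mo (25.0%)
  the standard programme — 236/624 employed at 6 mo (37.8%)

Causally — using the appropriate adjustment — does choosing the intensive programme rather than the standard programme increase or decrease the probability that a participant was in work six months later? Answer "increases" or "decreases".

increases

The distribution of qualification attained during the programme is itself part of what the programme does — it is an intermediate outcome. Holding it fixed would remove that part of the effect; the total effect is the pooled difference.
Pooled: the intensive programme 65.9% vs the standard programme 45.4%; the intensive programme is higher overall.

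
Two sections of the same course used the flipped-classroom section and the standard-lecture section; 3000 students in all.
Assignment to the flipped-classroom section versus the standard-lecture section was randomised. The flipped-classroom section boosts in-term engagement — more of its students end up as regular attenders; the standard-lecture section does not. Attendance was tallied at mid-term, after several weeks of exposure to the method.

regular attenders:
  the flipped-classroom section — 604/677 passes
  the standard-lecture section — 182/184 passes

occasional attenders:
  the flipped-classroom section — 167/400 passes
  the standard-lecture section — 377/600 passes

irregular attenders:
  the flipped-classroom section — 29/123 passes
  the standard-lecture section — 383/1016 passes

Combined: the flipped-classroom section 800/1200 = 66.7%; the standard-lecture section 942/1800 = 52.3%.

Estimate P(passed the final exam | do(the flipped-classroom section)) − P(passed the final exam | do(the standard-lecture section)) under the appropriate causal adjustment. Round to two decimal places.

+0.14

The stratified and pooled comparisons disagree (the standard-lecture section wins within each mid-term attendance; the flipped-classroom section wins overall), so the answer turns on the causal role of mid-term attendance.
Stratifying would compare teaching methods among students the teaching methods themselves sorted into mid-term attendance groups — a form of selection on an intermediate. The unconditioned pooled rates give the total causal effect.
The causal difference is the pooled difference: 0.667 − 0.523 = +0.143.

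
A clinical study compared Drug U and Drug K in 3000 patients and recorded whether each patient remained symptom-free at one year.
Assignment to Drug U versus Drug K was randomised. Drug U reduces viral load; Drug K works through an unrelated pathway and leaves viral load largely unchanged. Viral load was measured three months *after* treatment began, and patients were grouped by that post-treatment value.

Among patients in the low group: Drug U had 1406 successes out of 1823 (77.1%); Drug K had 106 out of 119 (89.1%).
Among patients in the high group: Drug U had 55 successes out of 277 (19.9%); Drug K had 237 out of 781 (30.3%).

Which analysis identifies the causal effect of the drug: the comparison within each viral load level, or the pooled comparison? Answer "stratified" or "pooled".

pooled

Within every viral load level Drug K has the higher rate, yet pooled Drug U does — Simpson's reversal.
Because the drug influences viral load, viral load is a post-treatment mediator, not a confounder. Stratifying on it would bias the estimate; the causal effect is the crude pooled difference.
Pooled: Drug U 69.6% vs Drug K 38.1%; Drug U is higher overall.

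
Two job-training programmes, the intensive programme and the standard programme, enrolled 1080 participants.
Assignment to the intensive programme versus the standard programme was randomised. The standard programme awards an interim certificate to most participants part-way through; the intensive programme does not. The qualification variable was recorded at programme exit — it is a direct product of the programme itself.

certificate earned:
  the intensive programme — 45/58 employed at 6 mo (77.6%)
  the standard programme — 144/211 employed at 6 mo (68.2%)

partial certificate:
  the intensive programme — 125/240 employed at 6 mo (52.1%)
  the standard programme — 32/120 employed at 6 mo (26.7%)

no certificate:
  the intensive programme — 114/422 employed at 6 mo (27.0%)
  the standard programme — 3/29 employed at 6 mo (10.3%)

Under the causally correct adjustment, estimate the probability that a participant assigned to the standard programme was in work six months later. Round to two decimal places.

Because the programme influences qualification attained during the programme, qualification attained during the programme is a post-treatment mediator, not a confounder. Stratifying on it would bias the estimate; the causal effect is the crude pooled difference.
So P(outcome | do(the standard programme)) is just the pooled rate for the standard programme: 179/360 = 0.497.

0.50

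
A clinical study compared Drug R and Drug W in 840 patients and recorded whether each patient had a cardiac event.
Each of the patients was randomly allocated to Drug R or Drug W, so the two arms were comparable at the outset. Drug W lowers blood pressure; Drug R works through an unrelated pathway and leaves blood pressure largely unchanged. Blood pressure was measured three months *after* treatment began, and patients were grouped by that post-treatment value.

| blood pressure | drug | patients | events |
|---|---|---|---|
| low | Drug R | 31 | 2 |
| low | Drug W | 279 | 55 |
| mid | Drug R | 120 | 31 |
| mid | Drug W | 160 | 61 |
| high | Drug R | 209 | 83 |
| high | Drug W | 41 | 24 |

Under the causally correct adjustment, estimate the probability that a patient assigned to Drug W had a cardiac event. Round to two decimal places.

Blood pressure here is a post-treatment variable shaped by the drug; conditioning on it would introduce bias rather than remove it. The overall comparison is the causal one.
So P(outcome | do(Drug W)) is just the pooled rate for Drug W: 140/480 = 0.292.

0.29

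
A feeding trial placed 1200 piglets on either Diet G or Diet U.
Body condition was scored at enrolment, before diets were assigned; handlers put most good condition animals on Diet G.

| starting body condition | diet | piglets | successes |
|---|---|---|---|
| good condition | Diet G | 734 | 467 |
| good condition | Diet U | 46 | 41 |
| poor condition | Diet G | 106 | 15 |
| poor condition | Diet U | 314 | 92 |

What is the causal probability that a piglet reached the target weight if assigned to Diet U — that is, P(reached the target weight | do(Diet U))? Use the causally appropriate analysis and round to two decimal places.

0.68

The imbalance in starting body condition arose from how piglets were allocated, not from anything the diet did; and starting body condition independently affects the outcome. The pooled gap is confounded — condition on starting body condition.
Standardising Diet U to the population starting body condition mix: 0.650·41/46 + 0.350·92/314 = 0.682.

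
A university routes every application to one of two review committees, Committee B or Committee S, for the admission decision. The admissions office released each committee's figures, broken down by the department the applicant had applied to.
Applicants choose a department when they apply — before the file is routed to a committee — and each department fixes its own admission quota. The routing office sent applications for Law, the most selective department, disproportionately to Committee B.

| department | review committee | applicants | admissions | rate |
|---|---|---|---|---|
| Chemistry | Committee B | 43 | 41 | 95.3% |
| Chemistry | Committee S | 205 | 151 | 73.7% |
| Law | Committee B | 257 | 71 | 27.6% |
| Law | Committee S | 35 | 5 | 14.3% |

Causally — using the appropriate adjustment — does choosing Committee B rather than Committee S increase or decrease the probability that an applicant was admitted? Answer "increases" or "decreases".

Department differs across review committees for reasons unrelated to any effect of the review committee itself, and it separately predicts the outcome — a classic confounder. We must compare within department levels.
Within each level — Chemistry: 95.3% vs 73.7%; Law: 27.6% vs 14.3% — Committee B is higher every time.

increases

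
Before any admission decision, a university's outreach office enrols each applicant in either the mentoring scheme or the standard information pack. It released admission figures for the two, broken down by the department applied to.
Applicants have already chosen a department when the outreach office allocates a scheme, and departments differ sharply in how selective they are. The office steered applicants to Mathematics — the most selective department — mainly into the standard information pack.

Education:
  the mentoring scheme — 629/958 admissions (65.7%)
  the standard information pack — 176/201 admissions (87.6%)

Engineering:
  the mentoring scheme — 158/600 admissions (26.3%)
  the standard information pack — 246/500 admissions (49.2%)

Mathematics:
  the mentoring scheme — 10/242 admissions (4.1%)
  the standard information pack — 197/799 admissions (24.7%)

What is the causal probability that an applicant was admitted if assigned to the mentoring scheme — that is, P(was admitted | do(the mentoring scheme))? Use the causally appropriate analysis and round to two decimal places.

0.33

Since department is a pre-existing factor (not a product of the outreach scheme) and it affects the outcome on its own, it is a confounder. The stratified rates, not the pooled rate, identify the causal effect.
Standardising the mentoring scheme to the population department mix: 0.351·629/958 + 0.333·158/600 + 0.315·10/242 = 0.331.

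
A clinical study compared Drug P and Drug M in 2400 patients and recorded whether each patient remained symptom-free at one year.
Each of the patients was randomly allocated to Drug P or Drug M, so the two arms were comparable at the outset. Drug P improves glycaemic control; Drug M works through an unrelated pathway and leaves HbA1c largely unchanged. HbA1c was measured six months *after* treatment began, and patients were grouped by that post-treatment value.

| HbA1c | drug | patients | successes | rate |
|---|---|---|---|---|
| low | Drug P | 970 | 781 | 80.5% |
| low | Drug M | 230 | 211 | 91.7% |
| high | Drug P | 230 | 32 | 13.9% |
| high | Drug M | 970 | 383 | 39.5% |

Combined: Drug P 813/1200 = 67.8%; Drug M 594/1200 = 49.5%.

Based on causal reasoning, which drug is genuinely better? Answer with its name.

Drug P

The HbA1c-specific comparison favours Drug M throughout, but the pooled figures favour Drug P. The question is whether to condition on HbA1c.
The distribution of HbA1c is itself part of what the drug does — it is an intermediate outcome. Holding it fixed would remove that part of the effect; the total effect is the pooled difference.
Pooled: Drug P 67.8% vs Drug M 49.5%; Drug P is higher overall.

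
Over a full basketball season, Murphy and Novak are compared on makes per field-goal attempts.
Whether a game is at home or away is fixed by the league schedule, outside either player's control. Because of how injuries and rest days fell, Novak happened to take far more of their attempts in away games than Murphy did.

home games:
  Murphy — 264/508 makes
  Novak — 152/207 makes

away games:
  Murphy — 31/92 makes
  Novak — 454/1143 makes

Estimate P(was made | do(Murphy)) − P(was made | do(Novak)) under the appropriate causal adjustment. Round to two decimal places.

-0.12

Since game venue is a pre-existing factor (not a product of the player) and it affects the outcome on its own, it is a confounder. The stratified rates, not the pooled rate, identify the causal effect.
Adjusting over the population distribution of game venue: 0.367·(0.520−0.734) + 0.633·(0.337−0.397) = -0.117.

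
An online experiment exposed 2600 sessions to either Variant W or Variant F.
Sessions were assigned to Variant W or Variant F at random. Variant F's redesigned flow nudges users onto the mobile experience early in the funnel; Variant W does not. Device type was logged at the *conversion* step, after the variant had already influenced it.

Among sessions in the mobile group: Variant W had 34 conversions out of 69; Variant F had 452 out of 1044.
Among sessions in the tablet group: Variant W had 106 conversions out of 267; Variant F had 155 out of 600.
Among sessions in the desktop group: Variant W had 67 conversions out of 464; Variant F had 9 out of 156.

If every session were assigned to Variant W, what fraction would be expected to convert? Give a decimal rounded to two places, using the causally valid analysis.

0.26

Device type lies on the pathway variant → device type → outcome, so adjusting for it blocks the indirect effect. For the total causal effect of variant, use the unadjusted pooled rates.
So P(outcome | do(Variant W)) is just the pooled rate for Variant W: 207/800 = 0.259.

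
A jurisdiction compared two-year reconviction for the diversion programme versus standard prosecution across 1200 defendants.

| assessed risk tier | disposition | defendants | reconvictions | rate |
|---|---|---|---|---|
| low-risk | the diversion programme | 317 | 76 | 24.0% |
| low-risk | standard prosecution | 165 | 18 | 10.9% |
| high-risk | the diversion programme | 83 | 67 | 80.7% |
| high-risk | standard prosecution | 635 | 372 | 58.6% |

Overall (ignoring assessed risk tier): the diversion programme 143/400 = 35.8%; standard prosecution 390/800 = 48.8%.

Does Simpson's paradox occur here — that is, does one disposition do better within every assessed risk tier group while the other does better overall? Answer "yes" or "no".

Within each assessed risk tier level (low-risk 24.0% vs 10.9%; high-risk 80.7% vs 58.6%), standard prosecution has the lower rate every time. Pooled: 35.8% vs 48.8% — the diversion programme has the lower rate overall. The two comparisons disagree.

yes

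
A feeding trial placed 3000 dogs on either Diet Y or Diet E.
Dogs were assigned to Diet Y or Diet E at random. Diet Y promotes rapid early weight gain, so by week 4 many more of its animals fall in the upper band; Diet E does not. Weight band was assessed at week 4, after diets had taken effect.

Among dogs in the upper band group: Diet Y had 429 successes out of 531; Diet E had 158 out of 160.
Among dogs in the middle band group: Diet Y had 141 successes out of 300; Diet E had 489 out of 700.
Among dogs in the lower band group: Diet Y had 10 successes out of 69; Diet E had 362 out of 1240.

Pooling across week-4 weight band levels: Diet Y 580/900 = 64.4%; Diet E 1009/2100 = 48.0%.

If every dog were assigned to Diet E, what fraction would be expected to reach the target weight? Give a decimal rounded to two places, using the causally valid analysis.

Within every week-4 weight band level Diet E has the higher rate, yet pooled Diet Y does — Simpson's reversal.
Because the diet influences week-4 weight band, week-4 weight band is a post-treatment mediator, not a confounder. Stratifying on it would bias the estimate; the causal effect is the crude pooled difference.
So P(outcome | do(Diet E)) is just the pooled rate for Diet E: 1009/2100 = 0.480.

0.48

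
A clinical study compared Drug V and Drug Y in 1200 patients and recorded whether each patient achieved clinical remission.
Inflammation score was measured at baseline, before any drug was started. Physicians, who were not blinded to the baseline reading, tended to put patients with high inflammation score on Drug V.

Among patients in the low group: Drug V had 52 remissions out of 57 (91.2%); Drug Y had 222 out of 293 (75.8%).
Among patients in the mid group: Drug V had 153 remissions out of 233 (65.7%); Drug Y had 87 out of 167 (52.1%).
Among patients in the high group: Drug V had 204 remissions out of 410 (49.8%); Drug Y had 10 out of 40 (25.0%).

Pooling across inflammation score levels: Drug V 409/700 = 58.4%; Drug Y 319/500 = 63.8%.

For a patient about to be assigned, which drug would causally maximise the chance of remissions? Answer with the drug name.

Drug V is higher inside every inflammation score stratum but Drug Y is higher in aggregate. Whether to stratify depends on how inflammation score relates to the drug.
Since inflammation score is a pre-existing factor (not a product of the drug) and it affects the outcome on its own, it is a confounder. The stratified rates, not the pooled rate, identify the causal effect.
Within each level — low: 91.2% vs 75.8%; mid: 65.7% vs 52.1%; high: 49.8% vs 25.0% — Drug V is higher every time.

Drug V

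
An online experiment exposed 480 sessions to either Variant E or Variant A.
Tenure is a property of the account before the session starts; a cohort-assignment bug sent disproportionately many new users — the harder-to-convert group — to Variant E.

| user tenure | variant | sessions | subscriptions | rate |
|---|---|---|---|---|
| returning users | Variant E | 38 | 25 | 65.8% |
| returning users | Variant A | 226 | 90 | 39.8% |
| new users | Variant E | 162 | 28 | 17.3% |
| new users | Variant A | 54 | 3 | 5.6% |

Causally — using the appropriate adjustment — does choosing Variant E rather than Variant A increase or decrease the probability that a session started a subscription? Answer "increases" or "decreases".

Nothing the variant does changes user tenure; the imbalance is an allocation artefact. With user tenure also predicting the outcome, the pooled figure is confounded, and the within-stratum comparison is the causal one.
Within each level — returning users: 65.8% vs 39.8%; new users: 17.3% vs 5.6% — Variant E is higher every time.

increases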